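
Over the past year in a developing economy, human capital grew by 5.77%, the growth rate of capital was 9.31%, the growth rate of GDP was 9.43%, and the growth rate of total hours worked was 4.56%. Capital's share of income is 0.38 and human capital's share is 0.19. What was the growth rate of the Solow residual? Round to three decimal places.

Labor's share = 1 − 0.38 − 0.19 = 0.43.
Capital: 0.38 × 9.31 = 3.5378 pp.
Human capital: 0.19 × 5.77 = 1.0963 pp.
Total hours worked: 0.43 × 4.56 = 1.9608 pp.
TFP growth = 9.43 − 6.5949 = 2.8351%.

2.835%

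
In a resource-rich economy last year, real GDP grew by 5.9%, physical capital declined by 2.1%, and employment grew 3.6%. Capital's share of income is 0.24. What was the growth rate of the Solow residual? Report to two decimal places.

3.67%

Labor's share = 1 − 0.24 = 0.76.
Physical capital: 0.24 × (-2.1) = -0.504 pp.
Employment: 0.76 × 3.6 = 2.736 pp.
TFP growth = 5.9 − 2.232 = 3.668%.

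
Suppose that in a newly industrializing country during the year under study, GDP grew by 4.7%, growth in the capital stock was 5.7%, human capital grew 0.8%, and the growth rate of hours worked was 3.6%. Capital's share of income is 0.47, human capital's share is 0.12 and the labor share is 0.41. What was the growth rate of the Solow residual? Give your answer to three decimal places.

Labor's share = 1 − 0.47 − 0.12 = 0.41.
The capital stock: 0.47 × 5.7 = 2.679 pp.
Human capital: 0.12 × 0.8 = 0.096 pp.
Hours worked: 0.41 × 3.6 = 1.476 pp.
TFP growth = 4.7 − 4.251 = 0.449%.

The Solow residual grew 0.449%.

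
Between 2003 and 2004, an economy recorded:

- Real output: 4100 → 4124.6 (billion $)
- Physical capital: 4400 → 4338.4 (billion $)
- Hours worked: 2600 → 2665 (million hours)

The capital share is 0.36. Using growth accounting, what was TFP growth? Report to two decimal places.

Real output growth = (4124.6 − 4100) / 4100 = 0.6%.
Physical capital growth = (4338.4 − 4400) / 4400 = -1.4%.
Hours worked growth = (2665 − 2600) / 2600 = 2.5%.
Labor's share = 1 − 0.36 = 0.64.
Physical capital: 0.36 × (-1.4) = -0.504 pp.
Hours worked: 0.64 × 2.5 = 1.6 pp.
TFP growth = 0.6 − 1.096 = -0.496%.

-0.50%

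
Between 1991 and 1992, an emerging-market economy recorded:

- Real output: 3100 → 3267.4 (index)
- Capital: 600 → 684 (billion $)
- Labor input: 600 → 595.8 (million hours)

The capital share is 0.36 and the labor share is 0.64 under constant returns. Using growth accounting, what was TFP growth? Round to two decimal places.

TFP grew 0.81%.

Real output growth = (3267.4 − 3100) / 3100 = 5.4%.
Capital growth = (684 − 600) / 600 = 14%.
Labor input growth = (595.8 − 600) / 600 = -0.7%.
Labor's share = 1 − 0.36 = 0.64.
Capital: 0.36 × 14 = 5.04 pp.
Labor input: 0.64 × (-0.7) = -0.448 pp.
TFP growth = 5.4 − 4.592 = 0.808%.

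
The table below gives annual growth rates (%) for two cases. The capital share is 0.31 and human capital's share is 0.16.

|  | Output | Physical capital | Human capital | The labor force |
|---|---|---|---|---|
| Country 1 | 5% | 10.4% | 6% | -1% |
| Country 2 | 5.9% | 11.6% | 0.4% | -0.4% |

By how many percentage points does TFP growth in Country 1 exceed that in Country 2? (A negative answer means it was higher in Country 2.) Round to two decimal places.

-1.11 percentage points

Labor's share = 1 − 0.31 − 0.16 = 0.53.
Country 1: TFP = 5 − 3.224 − 0.96 + 0.53 = 1.346%.
Country 2: TFP = 5.9 − 3.596 − 0.064 + 0.212 = 2.452%.
Difference = 1.346 − (2.452) = -1.106 pp.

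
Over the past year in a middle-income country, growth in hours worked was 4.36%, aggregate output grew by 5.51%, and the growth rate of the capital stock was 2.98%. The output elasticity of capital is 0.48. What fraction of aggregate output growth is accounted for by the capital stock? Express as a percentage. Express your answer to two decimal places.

The capital stock accounted for 25.96% of growth.

The capital stock contributed 0.48 × 2.98 = 1.4304 pp.
Share of growth = 1.4304 / 5.51 × 100 = 25.9601%.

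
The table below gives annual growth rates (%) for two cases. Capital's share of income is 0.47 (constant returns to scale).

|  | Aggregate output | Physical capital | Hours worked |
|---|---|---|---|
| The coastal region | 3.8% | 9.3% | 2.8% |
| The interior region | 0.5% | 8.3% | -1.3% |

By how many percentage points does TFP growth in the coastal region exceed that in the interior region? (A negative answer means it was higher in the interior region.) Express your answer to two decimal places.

Labor's share = 1 − 0.47 = 0.53.
The coastal region: TFP = 3.8 − 4.371 − 1.484 = -2.055%.
The interior region: TFP = 0.5 − 3.901 + 0.689 = -2.712%.
Difference = -2.055 − (-2.712) = 0.657 pp.

0.66 percentage points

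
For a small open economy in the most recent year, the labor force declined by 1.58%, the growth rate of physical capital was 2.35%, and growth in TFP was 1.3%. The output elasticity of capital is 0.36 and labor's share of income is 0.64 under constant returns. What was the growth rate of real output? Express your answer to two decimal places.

Labor's share = 1 − 0.36 = 0.64.
Physical capital: 0.36 × 2.35 = 0.846 pp.
The labor force: 0.64 × (-1.58) = -1.0112 pp.
Output growth = 1.3 + (-0.1652) = 1.1348%.

Real output growth was 1.13%.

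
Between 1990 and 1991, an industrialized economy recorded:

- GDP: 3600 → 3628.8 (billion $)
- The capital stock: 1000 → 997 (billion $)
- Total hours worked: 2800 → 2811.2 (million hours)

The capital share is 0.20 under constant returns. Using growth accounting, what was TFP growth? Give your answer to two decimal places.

GDP growth = (3628.8 − 3600) / 3600 = 0.8%.
The capital stock growth = (997 − 1000) / 1000 = -0.3%.
Total hours worked growth = (2811.2 − 2800) / 2800 = 0.4%.
Labor's share = 1 − 0.2 = 0.8.
The capital stock: 0.2 × (-0.3) = -0.06 pp.
Total hours worked: 0.8 × 0.4 = 0.32 pp.
TFP growth = 0.8 − 0.26 = 0.54%.

TFP growth was 0.54%.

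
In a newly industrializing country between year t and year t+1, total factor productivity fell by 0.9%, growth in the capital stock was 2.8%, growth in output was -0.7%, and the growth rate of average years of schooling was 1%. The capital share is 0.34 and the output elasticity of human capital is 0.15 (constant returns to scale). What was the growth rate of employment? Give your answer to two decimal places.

-1.77%

Labor's share = 1 − 0.34 − 0.15 = 0.51.
gY = gA + 0.34×2.8 + 0.15×1 + 0.51×g.
0.51×g = -0.7 + 0.9 − 1.102 = -0.902.
g = -0.902 / 0.51 = -1.7686%.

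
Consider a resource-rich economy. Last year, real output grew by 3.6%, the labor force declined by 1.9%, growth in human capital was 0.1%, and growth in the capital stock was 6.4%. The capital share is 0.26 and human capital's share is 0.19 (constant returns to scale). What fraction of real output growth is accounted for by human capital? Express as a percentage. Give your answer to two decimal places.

0.53%

Human capital contributed 0.19 × 0.1 = 0.019 pp.
Share of growth = 0.019 / 3.6 × 100 = 0.5278%.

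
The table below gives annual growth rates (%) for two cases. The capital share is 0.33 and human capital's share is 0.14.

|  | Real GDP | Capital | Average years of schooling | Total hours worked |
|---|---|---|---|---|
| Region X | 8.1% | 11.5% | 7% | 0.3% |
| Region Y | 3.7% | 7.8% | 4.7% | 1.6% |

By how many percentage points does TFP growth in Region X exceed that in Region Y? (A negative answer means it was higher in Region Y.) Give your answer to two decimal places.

Labor's share = 1 − 0.33 − 0.14 = 0.53.
Region X: TFP = 8.1 − 3.795 − 0.98 − 0.159 = 3.166%.
Region Y: TFP = 3.7 − 2.574 − 0.658 − 0.848 = -0.38%.
Difference = 3.166 − (-0.38) = 3.546 pp.

3.55 percentage points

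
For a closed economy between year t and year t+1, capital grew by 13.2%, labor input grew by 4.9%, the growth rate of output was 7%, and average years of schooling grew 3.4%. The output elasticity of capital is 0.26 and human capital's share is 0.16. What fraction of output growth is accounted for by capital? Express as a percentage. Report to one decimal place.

Capital contributed 0.26 × 13.2 = 3.432 pp.
Share of growth = 3.432 / 7 × 100 = 49.029%.

Capital accounted for 49.0% of growth.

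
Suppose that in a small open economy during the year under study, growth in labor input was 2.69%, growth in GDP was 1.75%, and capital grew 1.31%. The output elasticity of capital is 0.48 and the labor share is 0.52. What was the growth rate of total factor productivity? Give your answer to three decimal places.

-0.278%

Labor's share = 1 − 0.48 = 0.52.
Capital: 0.48 × 1.31 = 0.6288 pp.
Labor input: 0.52 × 2.69 = 1.3988 pp.
TFP growth = 1.75 − 2.0276 = -0.2776%.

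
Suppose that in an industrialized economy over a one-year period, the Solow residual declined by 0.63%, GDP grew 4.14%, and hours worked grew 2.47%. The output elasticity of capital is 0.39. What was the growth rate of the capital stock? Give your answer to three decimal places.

8.367%

Labor's share = 1 − 0.39 = 0.61.
gY = gA + 0.61×2.47 + 0.39×g.
0.39×g = 4.14 + 0.63 − 1.5067 = 3.2633.
g = 3.2633 / 0.39 = 8.36744%.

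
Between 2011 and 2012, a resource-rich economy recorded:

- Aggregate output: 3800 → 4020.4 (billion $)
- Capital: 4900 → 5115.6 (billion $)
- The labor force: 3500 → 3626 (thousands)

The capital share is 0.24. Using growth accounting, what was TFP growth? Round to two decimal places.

Aggregate output growth = (4020.4 − 3800) / 3800 = 5.8%.
Capital growth = (5115.6 − 4900) / 4900 = 4.4%.
The labor force growth = (3626 − 3500) / 3500 = 3.6%.
Labor's share = 1 − 0.24 = 0.76.
Capital: 0.24 × 4.4 = 1.056 pp.
The labor force: 0.76 × 3.6 = 2.736 pp.
TFP growth = 5.8 − 3.792 = 2.008%.

TFP grew 2.01%.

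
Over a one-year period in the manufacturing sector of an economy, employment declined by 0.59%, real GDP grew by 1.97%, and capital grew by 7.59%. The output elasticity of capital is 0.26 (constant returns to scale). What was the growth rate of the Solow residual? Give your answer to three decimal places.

0.433%

Labor's share = 1 − 0.26 = 0.74.
Capital: 0.26 × 7.59 = 1.9734 pp.
Employment: 0.74 × (-0.59) = -0.4366 pp.
TFP growth = 1.97 − 1.5368 = 0.4332%.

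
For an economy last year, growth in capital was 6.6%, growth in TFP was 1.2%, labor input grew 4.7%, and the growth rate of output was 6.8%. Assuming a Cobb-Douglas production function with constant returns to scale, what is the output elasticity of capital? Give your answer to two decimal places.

gY = gA + α·gK + (1−α)·gL, so gY − gA − gL = α(gK − gL).
6.8 − 1.2 − 4.7 = α × (6.6 − 4.7).
0.9 = 1.9 α, so α = 0.4737.

0.47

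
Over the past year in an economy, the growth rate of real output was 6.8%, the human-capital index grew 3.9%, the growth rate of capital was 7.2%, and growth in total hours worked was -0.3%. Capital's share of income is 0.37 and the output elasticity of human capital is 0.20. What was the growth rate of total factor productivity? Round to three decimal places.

3.485%

Labor's share = 1 − 0.37 − 0.2 = 0.43.
Capital: 0.37 × 7.2 = 2.664 pp.
The human-capital index: 0.2 × 3.9 = 0.78 pp.
Total hours worked: 0.43 × (-0.3) = -0.129 pp.
TFP growth = 6.8 − 3.315 = 3.485%.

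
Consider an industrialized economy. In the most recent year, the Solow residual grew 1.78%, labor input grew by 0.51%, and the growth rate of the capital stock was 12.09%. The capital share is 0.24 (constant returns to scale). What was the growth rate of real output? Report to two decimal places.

Real output grew 5.07%.

Labor's share = 1 − 0.24 = 0.76.
The capital stock: 0.24 × 12.09 = 2.9016 pp.
Labor input: 0.76 × 0.51 = 0.3876 pp.
Output growth = 1.78 + 3.2892 = 5.0692%.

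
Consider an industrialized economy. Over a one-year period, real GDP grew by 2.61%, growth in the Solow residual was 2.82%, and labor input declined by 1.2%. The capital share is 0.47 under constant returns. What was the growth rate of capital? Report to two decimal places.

Labor's share = 1 − 0.47 = 0.53.
gY = gA + 0.53×(-1.2) + 0.47×g.
0.47×g = 2.61 − 2.82 + 0.636 = 0.426.
g = 0.426 / 0.47 = 0.9064%.

0.91%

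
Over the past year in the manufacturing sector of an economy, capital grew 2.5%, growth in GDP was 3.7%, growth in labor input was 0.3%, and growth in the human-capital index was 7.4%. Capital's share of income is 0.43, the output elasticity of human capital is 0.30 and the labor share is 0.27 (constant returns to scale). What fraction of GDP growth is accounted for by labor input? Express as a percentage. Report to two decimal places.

Labor input accounted for 2.19% of growth.

Labor's share = 1 − 0.43 − 0.3 = 0.27.
Labor input contributed 0.27 × 0.3 = 0.081 pp.
Share of growth = 0.081 / 3.7 × 100 = 2.1892%.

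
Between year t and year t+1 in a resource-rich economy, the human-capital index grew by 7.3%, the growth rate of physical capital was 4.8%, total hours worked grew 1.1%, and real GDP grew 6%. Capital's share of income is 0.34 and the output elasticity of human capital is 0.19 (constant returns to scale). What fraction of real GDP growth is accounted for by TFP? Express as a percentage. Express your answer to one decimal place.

41.1%

Labor's share = 1 − 0.34 − 0.19 = 0.47.
Physical capital: 0.34 × 4.8 = 1.632 pp.
The human-capital index: 0.19 × 7.3 = 1.387 pp.
Total hours worked: 0.47 × 1.1 = 0.517 pp.
TFP growth = 6 − 3.536 = 2.464%.
TFP share of growth = 2.464 / 6 × 100 = 41.067%.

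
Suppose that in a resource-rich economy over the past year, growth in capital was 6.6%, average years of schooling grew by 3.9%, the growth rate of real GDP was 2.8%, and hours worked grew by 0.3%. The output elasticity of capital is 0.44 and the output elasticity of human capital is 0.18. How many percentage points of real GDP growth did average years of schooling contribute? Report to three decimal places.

Contribution = share × growth = 0.18 × 3.9 = 0.702 pp.

0.702 percentage points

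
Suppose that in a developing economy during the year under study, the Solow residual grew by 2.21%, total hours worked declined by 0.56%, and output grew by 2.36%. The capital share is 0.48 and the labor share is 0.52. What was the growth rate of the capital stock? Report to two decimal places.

Labor's share = 1 − 0.48 = 0.52.
gY = gA + 0.52×(-0.56) + 0.48×g.
0.48×g = 2.36 − 2.21 + 0.2912 = 0.4412.
g = 0.4412 / 0.48 = 0.9192%.

The capital stock grew 0.92%.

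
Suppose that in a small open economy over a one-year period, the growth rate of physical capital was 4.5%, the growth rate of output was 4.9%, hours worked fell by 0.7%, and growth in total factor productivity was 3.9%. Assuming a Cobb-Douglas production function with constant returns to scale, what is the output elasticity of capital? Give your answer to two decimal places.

α = 0.33

gY = gA + α·gK + (1−α)·gL, so gY − gA − gL = α(gK − gL).
4.9 − 3.9 + 0.7 = α × (4.5 − (-0.7)).
1.7 = 5.2 α, so α = 0.3269.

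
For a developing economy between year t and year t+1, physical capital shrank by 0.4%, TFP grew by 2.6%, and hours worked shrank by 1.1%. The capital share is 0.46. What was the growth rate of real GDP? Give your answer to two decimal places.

Real GDP growth was 1.82%.

Labor's share = 1 − 0.46 = 0.54.
Physical capital: 0.46 × (-0.4) = -0.184 pp.
Hours worked: 0.54 × (-1.1) = -0.594 pp.
Output growth = 2.6 + (-0.778) = 1.822%.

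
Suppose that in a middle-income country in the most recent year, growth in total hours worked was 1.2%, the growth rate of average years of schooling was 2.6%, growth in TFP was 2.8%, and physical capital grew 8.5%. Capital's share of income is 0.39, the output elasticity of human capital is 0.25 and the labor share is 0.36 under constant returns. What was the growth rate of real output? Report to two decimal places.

Real output growth was 7.20%.

Labor's share = 1 − 0.39 − 0.25 = 0.36.
Physical capital: 0.39 × 8.5 = 3.315 pp.
Average years of schooling: 0.25 × 2.6 = 0.65 pp.
Total hours worked: 0.36 × 1.2 = 0.432 pp.
Output growth = 2.8 + 4.397 = 7.197%.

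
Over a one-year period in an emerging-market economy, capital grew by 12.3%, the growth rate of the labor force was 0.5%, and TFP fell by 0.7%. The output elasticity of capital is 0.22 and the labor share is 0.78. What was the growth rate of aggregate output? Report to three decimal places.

Labor's share = 1 − 0.22 = 0.78.
Capital: 0.22 × 12.3 = 2.706 pp.
The labor force: 0.78 × 0.5 = 0.39 pp.
Output growth = -0.7 + 3.096 = 2.396%.

Aggregate output growth was 2.396%.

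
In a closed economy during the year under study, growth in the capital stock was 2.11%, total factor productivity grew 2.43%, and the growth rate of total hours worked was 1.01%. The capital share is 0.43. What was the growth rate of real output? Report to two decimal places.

3.91%

Labor's share = 1 − 0.43 = 0.57.
The capital stock: 0.43 × 2.11 = 0.9073 pp.
Total hours worked: 0.57 × 1.01 = 0.5757 pp.
Output growth = 2.43 + 1.483 = 3.913%.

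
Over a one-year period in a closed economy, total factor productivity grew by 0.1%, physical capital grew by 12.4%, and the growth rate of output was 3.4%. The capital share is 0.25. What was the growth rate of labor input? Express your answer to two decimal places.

0.27%

Labor's share = 1 − 0.25 = 0.75.
gY = gA + 0.25×12.4 + 0.75×g.
0.75×g = 3.4 − 0.1 − 3.1 = 0.2.
g = 0.2 / 0.75 = 0.2667%.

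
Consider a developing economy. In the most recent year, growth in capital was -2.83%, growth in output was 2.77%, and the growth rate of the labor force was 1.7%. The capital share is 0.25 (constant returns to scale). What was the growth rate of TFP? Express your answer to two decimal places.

Labor's share = 1 − 0.25 = 0.75.
Capital: 0.25 × (-2.83) = -0.7075 pp.
The labor force: 0.75 × 1.7 = 1.275 pp.
TFP growth = 2.77 − 0.5675 = 2.2025%.

2.20%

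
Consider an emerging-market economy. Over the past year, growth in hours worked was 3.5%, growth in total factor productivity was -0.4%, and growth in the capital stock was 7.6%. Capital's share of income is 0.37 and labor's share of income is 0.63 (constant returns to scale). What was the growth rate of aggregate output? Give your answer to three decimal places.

Aggregate output grew 4.617%.

Labor's share = 1 − 0.37 = 0.63.
The capital stock: 0.37 × 7.6 = 2.812 pp.
Hours worked: 0.63 × 3.5 = 2.205 pp.
Output growth = -0.4 + 5.017 = 4.617%.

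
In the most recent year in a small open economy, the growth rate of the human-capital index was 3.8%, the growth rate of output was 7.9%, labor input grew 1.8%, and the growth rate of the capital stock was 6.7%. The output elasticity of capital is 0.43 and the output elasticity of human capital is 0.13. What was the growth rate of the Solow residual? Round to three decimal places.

The Solow residual grew 3.733%.

Labor's share = 1 − 0.43 − 0.13 = 0.44.
The capital stock: 0.43 × 6.7 = 2.881 pp.
The human-capital index: 0.13 × 3.8 = 0.494 pp.
Labor input: 0.44 × 1.8 = 0.792 pp.
TFP growth = 7.9 − 4.167 = 3.733%.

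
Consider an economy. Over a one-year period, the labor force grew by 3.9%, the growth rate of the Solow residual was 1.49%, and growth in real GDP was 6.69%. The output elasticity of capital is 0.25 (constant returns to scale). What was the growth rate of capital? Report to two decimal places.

Labor's share = 1 − 0.25 = 0.75.
gY = gA + 0.75×3.9 + 0.25×g.
0.25×g = 6.69 − 1.49 − 2.925 = 2.275.
g = 2.275 / 0.25 = 9.1%.

Capital grew 9.10%.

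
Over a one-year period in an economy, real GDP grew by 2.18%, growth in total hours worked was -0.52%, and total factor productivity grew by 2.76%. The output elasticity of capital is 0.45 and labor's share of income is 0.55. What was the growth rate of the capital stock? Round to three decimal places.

Labor's share = 1 − 0.45 = 0.55.
gY = gA + 0.55×(-0.52) + 0.45×g.
0.45×g = 2.18 − 2.76 + 0.286 = -0.294.
g = -0.294 / 0.45 = -0.65333%.

-0.653%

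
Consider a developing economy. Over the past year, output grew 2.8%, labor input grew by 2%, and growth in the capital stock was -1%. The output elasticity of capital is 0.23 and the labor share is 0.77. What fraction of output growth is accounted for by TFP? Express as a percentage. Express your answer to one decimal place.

Labor's share = 1 − 0.23 = 0.77.
The capital stock: 0.23 × (-1) = -0.23 pp.
Labor input: 0.77 × 2 = 1.54 pp.
TFP growth = 2.8 − 1.31 = 1.49%.
TFP share of growth = 1.49 / 2.8 × 100 = 53.214%.

TFP accounted for 53.2% of growth.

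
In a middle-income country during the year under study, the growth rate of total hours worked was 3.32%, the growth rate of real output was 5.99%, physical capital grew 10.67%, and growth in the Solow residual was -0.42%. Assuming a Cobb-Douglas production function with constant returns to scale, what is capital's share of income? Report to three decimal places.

Capital's share of income is 0.420.

gY = gA + α·gK + (1−α)·gL, so gY − gA − gL = α(gK − gL).
5.99 + 0.42 − 3.32 = α × (10.67 − 3.32).
3.09 = 7.35 α, so α = 0.42041.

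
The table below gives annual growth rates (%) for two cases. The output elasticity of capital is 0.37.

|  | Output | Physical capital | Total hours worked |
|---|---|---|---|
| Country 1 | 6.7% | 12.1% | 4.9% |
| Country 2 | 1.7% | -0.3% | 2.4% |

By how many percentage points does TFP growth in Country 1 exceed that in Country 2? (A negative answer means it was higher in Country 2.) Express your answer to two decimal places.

Labor's share = 1 − 0.37 = 0.63.
Country 1: TFP = 6.7 − 4.477 − 3.087 = -0.864%.
Country 2: TFP = 1.7 + 0.111 − 1.512 = 0.299%.
Difference = -0.864 − (0.299) = -1.163 pp.

-1.16 percentage points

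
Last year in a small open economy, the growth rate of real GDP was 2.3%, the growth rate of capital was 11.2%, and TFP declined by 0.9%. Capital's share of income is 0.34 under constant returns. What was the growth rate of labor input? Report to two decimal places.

-0.92%

Labor's share = 1 − 0.34 = 0.66.
gY = gA + 0.34×11.2 + 0.66×g.
0.66×g = 2.3 + 0.9 − 3.808 = -0.608.
g = -0.608 / 0.66 = -0.9212%.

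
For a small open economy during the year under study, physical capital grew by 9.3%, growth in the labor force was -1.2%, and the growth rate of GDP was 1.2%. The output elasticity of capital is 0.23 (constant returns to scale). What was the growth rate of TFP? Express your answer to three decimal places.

-0.015%

Labor's share = 1 − 0.23 = 0.77.
Physical capital: 0.23 × 9.3 = 2.139 pp.
The labor force: 0.77 × (-1.2) = -0.924 pp.
TFP growth = 1.2 − 1.215 = -0.015%.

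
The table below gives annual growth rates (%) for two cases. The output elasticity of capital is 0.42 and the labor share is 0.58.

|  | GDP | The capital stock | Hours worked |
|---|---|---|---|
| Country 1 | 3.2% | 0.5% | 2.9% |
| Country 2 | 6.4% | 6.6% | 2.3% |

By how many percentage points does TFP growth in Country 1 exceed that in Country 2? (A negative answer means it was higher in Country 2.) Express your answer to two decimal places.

-0.99 percentage points

Labor's share = 1 − 0.42 = 0.58.
Country 1: TFP = 3.2 − 0.21 − 1.682 = 1.308%.
Country 2: TFP = 6.4 − 2.772 − 1.334 = 2.294%.
Difference = 1.308 − (2.294) = -0.986 pp.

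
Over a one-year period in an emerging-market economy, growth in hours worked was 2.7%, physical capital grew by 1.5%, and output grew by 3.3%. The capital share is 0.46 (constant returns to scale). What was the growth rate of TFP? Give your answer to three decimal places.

Labor's share = 1 − 0.46 = 0.54.
Physical capital: 0.46 × 1.5 = 0.69 pp.
Hours worked: 0.54 × 2.7 = 1.458 pp.
TFP growth = 3.3 − 2.148 = 1.152%.

1.152%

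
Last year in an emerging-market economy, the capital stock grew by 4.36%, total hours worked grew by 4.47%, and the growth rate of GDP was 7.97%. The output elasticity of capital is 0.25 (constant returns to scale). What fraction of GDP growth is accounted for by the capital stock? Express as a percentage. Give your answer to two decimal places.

The capital stock accounted for 13.68% of growth.

The capital stock contributed 0.25 × 4.36 = 1.09 pp.
Share of growth = 1.09 / 7.97 × 100 = 13.6763%.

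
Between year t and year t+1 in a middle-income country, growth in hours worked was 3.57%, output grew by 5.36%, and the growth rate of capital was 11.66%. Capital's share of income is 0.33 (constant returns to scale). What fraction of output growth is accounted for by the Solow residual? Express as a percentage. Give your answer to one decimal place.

-16.4%

Labor's share = 1 − 0.33 = 0.67.
Capital: 0.33 × 11.66 = 3.8478 pp.
Hours worked: 0.67 × 3.57 = 2.3919 pp.
TFP growth = 5.36 − 6.2397 = -0.8797%.
TFP share of growth = -0.8797 / 5.36 × 100 = -16.412%.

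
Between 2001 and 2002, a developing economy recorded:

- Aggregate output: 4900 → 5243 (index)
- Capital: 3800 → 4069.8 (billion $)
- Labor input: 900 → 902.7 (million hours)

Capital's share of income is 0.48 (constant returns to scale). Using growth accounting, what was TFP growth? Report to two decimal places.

Aggregate output growth = (5243 − 4900) / 4900 = 7%.
Capital growth = (4069.8 − 3800) / 3800 = 7.1%.
Labor input growth = (902.7 − 900) / 900 = 0.3%.
Labor's share = 1 − 0.48 = 0.52.
Capital: 0.48 × 7.1 = 3.408 pp.
Labor input: 0.52 × 0.3 = 0.156 pp.
TFP growth = 7 − 3.564 = 3.436%.

TFP grew 3.44%.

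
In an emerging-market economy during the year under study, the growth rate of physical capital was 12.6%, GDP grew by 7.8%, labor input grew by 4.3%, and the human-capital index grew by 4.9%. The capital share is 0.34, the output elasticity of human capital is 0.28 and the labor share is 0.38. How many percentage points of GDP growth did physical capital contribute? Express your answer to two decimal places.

Contribution = share × growth = 0.34 × 12.6 = 4.284 pp.

4.28 pp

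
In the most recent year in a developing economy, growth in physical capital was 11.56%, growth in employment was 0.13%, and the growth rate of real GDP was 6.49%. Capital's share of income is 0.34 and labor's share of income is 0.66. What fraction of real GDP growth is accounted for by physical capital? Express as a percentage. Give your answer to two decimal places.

60.56%

Physical capital contributed 0.34 × 11.56 = 3.9304 pp.
Share of growth = 3.9304 / 6.49 × 100 = 60.5609%.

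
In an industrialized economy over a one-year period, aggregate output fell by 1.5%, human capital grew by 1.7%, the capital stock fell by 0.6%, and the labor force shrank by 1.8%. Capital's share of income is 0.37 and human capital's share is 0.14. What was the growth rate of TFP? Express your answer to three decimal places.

-0.634%

Labor's share = 1 − 0.37 − 0.14 = 0.49.
The capital stock: 0.37 × (-0.6) = -0.222 pp.
Human capital: 0.14 × 1.7 = 0.238 pp.
The labor force: 0.49 × (-1.8) = -0.882 pp.
TFP growth = -1.5 + 0.866 = -0.634%.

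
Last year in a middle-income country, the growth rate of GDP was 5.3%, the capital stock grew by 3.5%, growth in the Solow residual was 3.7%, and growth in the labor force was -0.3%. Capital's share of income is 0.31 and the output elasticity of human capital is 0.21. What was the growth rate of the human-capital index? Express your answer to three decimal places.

The human-capital index grew 3.138%.

Labor's share = 1 − 0.31 − 0.21 = 0.48.
gY = gA + 0.31×3.5 + 0.48×(-0.3) + 0.21×g.
0.21×g = 5.3 − 3.7 − 0.941 = 0.659.
g = 0.659 / 0.21 = 3.1381%.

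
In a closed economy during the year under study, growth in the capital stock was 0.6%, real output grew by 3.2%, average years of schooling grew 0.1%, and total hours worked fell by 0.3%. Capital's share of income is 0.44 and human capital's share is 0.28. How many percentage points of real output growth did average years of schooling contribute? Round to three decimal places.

0.028 percentage points

Contribution = share × growth = 0.28 × 0.1 = 0.028 pp.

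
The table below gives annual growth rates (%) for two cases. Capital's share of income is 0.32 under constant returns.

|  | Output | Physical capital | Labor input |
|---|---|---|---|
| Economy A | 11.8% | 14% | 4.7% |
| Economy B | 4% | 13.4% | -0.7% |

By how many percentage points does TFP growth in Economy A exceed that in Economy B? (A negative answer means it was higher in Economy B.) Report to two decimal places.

3.94 percentage points

Labor's share = 1 − 0.32 = 0.68.
Economy A: TFP = 11.8 − 4.48 − 3.196 = 4.124%.
Economy B: TFP = 4 − 4.288 + 0.476 = 0.188%.
Difference = 4.124 − (0.188) = 3.936 pp.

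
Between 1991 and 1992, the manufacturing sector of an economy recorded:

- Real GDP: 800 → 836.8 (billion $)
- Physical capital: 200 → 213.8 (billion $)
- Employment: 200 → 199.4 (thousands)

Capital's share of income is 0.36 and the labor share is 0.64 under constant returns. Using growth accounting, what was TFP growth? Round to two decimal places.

Real GDP growth = (836.8 − 800) / 800 = 4.6%.
Physical capital growth = (213.8 − 200) / 200 = 6.9%.
Employment growth = (199.4 − 200) / 200 = -0.3%.
Labor's share = 1 − 0.36 = 0.64.
Physical capital: 0.36 × 6.9 = 2.484 pp.
Employment: 0.64 × (-0.3) = -0.192 pp.
TFP growth = 4.6 − 2.292 = 2.308%.

2.31%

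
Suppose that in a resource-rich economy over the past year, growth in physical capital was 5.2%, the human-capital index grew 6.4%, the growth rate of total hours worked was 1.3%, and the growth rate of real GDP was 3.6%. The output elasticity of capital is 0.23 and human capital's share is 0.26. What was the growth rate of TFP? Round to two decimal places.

Labor's share = 1 − 0.23 − 0.26 = 0.51.
Physical capital: 0.23 × 5.2 = 1.196 pp.
The human-capital index: 0.26 × 6.4 = 1.664 pp.
Total hours worked: 0.51 × 1.3 = 0.663 pp.
TFP growth = 3.6 − 3.523 = 0.077%.

0.08%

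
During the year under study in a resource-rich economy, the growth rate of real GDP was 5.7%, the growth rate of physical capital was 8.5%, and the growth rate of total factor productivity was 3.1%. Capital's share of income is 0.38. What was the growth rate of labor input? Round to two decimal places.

Labor's share = 1 − 0.38 = 0.62.
gY = gA + 0.38×8.5 + 0.62×g.
0.62×g = 5.7 − 3.1 − 3.23 = -0.63.
g = -0.63 / 0.62 = -1.0161%.

-1.02%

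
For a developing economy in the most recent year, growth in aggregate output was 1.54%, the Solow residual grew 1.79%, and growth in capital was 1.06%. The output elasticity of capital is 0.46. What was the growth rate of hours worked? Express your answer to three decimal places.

-1.366%

Labor's share = 1 − 0.46 = 0.54.
gY = gA + 0.46×1.06 + 0.54×g.
0.54×g = 1.54 − 1.79 − 0.4876 = -0.7376.
g = -0.7376 / 0.54 = -1.36593%.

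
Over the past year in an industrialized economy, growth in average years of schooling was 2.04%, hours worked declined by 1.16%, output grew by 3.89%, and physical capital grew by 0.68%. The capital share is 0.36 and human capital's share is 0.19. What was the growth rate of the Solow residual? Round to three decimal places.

Labor's share = 1 − 0.36 − 0.19 = 0.45.
Physical capital: 0.36 × 0.68 = 0.2448 pp.
Average years of schooling: 0.19 × 2.04 = 0.3876 pp.
Hours worked: 0.45 × (-1.16) = -0.522 pp.
TFP growth = 3.89 − 0.1104 = 3.7796%.

3.780%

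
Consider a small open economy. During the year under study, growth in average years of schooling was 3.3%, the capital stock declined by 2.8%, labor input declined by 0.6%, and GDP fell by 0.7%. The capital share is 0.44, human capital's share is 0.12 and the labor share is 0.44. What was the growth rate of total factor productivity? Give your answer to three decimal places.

0.400%

Labor's share = 1 − 0.44 − 0.12 = 0.44.
The capital stock: 0.44 × (-2.8) = -1.232 pp.
Average years of schooling: 0.12 × 3.3 = 0.396 pp.
Labor input: 0.44 × (-0.6) = -0.264 pp.
TFP growth = -0.7 + 1.1 = 0.4%.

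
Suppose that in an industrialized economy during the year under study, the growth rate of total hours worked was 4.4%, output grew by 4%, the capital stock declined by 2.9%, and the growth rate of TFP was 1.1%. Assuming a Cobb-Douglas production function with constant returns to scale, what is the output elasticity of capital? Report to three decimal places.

gY = gA + α·gK + (1−α)·gL, so gY − gA − gL = α(gK − gL).
4 − 1.1 − 4.4 = α × (-2.9 − 4.4).
-1.5 = -7.3 α, so α = 0.20548.

α = 0.205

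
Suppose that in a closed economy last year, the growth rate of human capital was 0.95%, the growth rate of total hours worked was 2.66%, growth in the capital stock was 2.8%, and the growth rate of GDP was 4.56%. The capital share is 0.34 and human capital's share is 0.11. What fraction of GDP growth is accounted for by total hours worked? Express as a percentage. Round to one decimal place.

32.1%

Labor's share = 1 − 0.34 − 0.11 = 0.55.
Total hours worked contributed 0.55 × 2.66 = 1.463 pp.
Share of growth = 1.463 / 4.56 × 100 = 32.083%.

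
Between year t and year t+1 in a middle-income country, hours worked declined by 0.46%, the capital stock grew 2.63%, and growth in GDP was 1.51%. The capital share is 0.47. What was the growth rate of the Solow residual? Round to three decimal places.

Labor's share = 1 − 0.47 = 0.53.
The capital stock: 0.47 × 2.63 = 1.2361 pp.
Hours worked: 0.53 × (-0.46) = -0.2438 pp.
TFP growth = 1.51 − 0.9923 = 0.5177%.

0.518%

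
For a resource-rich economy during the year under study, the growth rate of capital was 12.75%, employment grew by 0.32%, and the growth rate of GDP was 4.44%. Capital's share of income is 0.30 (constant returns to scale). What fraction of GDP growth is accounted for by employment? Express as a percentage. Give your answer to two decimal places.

Labor's share = 1 − 0.3 = 0.7.
Employment contributed 0.7 × 0.32 = 0.224 pp.
Share of growth = 0.224 / 4.44 × 100 = 5.045%.

5.05%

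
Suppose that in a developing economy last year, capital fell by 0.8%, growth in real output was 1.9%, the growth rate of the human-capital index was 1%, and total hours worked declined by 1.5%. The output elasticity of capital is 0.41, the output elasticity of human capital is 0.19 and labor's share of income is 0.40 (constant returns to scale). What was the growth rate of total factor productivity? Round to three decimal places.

Labor's share = 1 − 0.41 − 0.19 = 0.4.
Capital: 0.41 × (-0.8) = -0.328 pp.
The human-capital index: 0.19 × 1 = 0.19 pp.
Total hours worked: 0.4 × (-1.5) = -0.6 pp.
TFP growth = 1.9 + 0.738 = 2.638%.

Total factor productivity growth was 2.638%.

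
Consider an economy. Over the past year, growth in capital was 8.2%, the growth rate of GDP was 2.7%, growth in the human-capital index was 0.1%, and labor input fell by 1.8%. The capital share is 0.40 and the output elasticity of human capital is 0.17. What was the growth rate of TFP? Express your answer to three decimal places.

TFP grew 0.177%.

Labor's share = 1 − 0.4 − 0.17 = 0.43.
Capital: 0.4 × 8.2 = 3.28 pp.
The human-capital index: 0.17 × 0.1 = 0.017 pp.
Labor input: 0.43 × (-1.8) = -0.774 pp.
TFP growth = 2.7 − 2.523 = 0.177%.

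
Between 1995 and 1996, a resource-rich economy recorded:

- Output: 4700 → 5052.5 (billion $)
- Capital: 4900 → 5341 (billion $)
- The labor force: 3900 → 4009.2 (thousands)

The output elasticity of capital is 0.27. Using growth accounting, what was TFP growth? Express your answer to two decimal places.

Output growth = (5052.5 − 4700) / 4700 = 7.5%.
Capital growth = (5341 − 4900) / 4900 = 9%.
The labor force growth = (4009.2 − 3900) / 3900 = 2.8%.
Labor's share = 1 − 0.27 = 0.73.
Capital: 0.27 × 9 = 2.43 pp.
The labor force: 0.73 × 2.8 = 2.044 pp.
TFP growth = 7.5 − 4.474 = 3.026%.

3.03%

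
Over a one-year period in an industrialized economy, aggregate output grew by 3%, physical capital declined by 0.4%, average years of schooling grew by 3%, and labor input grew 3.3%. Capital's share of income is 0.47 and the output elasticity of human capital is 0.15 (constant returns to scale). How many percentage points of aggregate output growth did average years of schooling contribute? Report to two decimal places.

0.45 percentage points

Contribution = share × growth = 0.15 × 3 = 0.45 pp.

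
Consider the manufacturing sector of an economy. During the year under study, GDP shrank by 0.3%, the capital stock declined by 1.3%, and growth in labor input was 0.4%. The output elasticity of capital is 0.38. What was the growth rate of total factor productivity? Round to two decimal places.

-0.05%

Labor's share = 1 − 0.38 = 0.62.
The capital stock: 0.38 × (-1.3) = -0.494 pp.
Labor input: 0.62 × 0.4 = 0.248 pp.
TFP growth = -0.3 + 0.246 = -0.054%.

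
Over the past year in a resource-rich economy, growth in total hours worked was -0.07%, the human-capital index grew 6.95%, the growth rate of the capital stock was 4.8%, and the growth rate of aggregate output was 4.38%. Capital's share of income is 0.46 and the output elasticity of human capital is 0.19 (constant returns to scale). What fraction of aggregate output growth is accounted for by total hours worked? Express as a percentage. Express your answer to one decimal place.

Labor's share = 1 − 0.46 − 0.19 = 0.35.
Total hours worked contributed 0.35 × (-0.07) = -0.0245 pp.
Share of growth = -0.0245 / 4.38 × 100 = -0.559%.

-0.6%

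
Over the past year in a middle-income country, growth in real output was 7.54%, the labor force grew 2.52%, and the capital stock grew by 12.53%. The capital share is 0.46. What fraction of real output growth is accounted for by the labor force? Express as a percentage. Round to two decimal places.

Labor's share = 1 − 0.46 = 0.54.
The labor force contributed 0.54 × 2.52 = 1.3608 pp.
Share of growth = 1.3608 / 7.54 × 100 = 18.0477%.

The labor force accounted for 18.05% of growth.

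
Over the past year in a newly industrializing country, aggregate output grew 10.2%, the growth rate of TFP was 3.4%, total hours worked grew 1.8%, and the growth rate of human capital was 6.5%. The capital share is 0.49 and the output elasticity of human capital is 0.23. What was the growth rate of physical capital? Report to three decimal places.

9.798%

Labor's share = 1 − 0.49 − 0.23 = 0.28.
gY = gA + 0.23×6.5 + 0.28×1.8 + 0.49×g.
0.49×g = 10.2 − 3.4 − 1.999 = 4.801.
g = 4.801 / 0.49 = 9.79796%.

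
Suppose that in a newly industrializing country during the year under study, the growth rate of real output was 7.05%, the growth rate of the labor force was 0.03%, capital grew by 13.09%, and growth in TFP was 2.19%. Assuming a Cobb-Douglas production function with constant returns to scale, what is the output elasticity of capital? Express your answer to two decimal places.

gY = gA + α·gK + (1−α)·gL, so gY − gA − gL = α(gK − gL).
7.05 − 2.19 − 0.03 = α × (13.09 − 0.03).
4.83 = 13.06 α, so α = 0.3698.

0.37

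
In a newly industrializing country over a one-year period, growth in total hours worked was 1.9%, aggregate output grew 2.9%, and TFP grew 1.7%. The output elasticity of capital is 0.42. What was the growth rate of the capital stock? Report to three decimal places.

The capital stock grew 0.233%.

Labor's share = 1 − 0.42 = 0.58.
gY = gA + 0.58×1.9 + 0.42×g.
0.42×g = 2.9 − 1.7 − 1.102 = 0.098.
g = 0.098 / 0.42 = 0.23333%.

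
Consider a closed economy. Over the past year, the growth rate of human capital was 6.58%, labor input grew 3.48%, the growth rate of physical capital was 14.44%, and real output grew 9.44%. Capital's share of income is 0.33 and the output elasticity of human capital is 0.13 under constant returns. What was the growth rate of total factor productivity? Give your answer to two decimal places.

Labor's share = 1 − 0.33 − 0.13 = 0.54.
Physical capital: 0.33 × 14.44 = 4.7652 pp.
Human capital: 0.13 × 6.58 = 0.8554 pp.
Labor input: 0.54 × 3.48 = 1.8792 pp.
TFP growth = 9.44 − 7.4998 = 1.9402%.

Total factor productivity grew 1.94%.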